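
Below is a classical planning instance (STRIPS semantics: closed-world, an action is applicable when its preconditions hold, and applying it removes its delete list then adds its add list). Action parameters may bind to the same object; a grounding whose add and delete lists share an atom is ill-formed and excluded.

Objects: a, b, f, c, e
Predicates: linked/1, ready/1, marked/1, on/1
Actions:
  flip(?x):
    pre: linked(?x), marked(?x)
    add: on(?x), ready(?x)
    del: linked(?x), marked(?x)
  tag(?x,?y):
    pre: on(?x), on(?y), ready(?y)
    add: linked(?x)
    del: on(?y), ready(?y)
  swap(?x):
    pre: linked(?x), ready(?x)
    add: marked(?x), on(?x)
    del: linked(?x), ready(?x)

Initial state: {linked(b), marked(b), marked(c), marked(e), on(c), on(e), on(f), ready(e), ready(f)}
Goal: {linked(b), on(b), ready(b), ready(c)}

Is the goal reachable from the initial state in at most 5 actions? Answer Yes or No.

1. flip(b)  →  {marked(c), marked(e), on(b), on(c), on(e), on(f), ready(b), ready(e), ready(f)}
2. tag(b,f)  →  {linked(b), marked(c), marked(e), on(b), on(c), on(e), ready(b), ready(e)}
3. tag(c,e)  →  {linked(b), linked(c), marked(c), marked(e), on(b), on(c), ready(b)}
4. flip(c)  →  {linked(b), marked(e), on(b), on(c), ready(b), ready(c)}
optimal plan length = 4; 4 ≤ 5

Yes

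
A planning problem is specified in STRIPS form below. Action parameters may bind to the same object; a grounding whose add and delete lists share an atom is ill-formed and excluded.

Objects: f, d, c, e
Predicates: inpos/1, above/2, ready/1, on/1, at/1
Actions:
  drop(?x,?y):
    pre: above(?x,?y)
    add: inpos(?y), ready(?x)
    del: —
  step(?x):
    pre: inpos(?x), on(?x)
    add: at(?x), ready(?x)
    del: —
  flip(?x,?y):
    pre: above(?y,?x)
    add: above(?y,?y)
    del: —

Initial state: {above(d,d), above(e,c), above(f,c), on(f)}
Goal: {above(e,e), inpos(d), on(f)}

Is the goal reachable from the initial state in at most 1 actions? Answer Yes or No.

No

1. drop(d,d)  →  {above(d,d), above(e,c), above(f,c), inpos(d), on(f), ready(d)}
2. flip(c,e)  →  {above(d,d), above(e,c), above(e,e), above(f,c), inpos(d), on(f), ready(d)}
optimal plan length = 2; 2 > 1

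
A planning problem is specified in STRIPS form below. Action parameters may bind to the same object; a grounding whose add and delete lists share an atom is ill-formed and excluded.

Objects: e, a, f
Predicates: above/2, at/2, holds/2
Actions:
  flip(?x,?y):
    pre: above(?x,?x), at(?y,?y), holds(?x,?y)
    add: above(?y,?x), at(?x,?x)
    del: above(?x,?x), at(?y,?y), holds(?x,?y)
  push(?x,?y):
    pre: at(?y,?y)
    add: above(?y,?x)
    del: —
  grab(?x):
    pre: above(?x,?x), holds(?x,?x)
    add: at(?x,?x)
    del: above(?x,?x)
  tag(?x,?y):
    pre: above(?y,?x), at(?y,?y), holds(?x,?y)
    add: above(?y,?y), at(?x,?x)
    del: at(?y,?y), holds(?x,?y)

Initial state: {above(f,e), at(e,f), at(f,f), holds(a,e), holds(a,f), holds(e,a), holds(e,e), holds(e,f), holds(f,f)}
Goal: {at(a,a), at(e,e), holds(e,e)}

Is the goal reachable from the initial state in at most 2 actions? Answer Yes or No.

1. push(a,f)  →  {above(f,a), above(f,e), at(e,f), at(f,f), holds(a,e), holds(a,f), holds(e,a), holds(e,e), holds(e,f), holds(f,f)}
2. tag(e,f)  →  {above(f,a), above(f,e), above(f,f), at(e,e), at(e,f), holds(a,e), holds(a,f), holds(e,a), holds(e,e), holds(f,f)}
3. grab(f)  →  {above(f,a), above(f,e), at(e,e), at(e,f), at(f,f), holds(a,e), holds(a,f), holds(e,a), holds(e,e), holds(f,f)}
4. tag(a,f)  →  {above(f,a), above(f,e), above(f,f), at(a,a), at(e,e), at(e,f), holds(a,e), holds(e,a), holds(e,e), holds(f,f)}
optimal plan length = 4; 4 > 2

No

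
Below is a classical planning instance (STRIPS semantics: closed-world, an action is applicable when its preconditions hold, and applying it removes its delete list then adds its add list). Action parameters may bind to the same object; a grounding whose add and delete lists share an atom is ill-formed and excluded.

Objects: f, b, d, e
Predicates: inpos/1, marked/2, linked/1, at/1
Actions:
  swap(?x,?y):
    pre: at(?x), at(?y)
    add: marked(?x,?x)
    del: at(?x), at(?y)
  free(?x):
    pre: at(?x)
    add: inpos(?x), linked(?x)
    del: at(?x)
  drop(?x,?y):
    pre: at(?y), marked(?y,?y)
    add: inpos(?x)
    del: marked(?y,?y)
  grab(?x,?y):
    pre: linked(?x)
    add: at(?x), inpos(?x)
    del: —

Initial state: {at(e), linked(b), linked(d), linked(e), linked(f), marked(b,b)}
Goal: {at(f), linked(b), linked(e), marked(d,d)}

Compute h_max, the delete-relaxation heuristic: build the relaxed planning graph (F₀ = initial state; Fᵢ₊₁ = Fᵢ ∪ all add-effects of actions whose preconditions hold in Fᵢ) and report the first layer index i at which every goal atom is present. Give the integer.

2

F0 = init (6 atoms)
F1 = F0 ∪ {at(b), at(d), at(f), inpos(b), inpos(d), inpos(e), inpos(f), marked(e,e)}  (14 atoms)
F2 = F1 ∪ {marked(d,d), marked(f,f)}  (16 atoms)
goal ⊆ F2  ⇒  h_max = 2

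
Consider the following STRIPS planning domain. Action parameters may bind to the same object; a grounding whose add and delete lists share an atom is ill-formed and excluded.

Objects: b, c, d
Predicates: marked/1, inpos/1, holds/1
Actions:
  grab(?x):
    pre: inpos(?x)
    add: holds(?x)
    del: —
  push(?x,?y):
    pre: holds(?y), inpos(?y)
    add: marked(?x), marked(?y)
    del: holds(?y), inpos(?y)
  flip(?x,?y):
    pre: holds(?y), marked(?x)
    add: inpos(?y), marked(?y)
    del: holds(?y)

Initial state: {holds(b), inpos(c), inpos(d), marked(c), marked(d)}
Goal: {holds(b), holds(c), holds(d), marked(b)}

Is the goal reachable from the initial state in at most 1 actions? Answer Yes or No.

No

1. grab(c)  →  {holds(b), holds(c), inpos(c), inpos(d), marked(c), marked(d)}
2. grab(d)  →  {holds(b), holds(c), holds(d), inpos(c), inpos(d), marked(c), marked(d)}
3. flip(c,b)  →  {holds(c), holds(d), inpos(b), inpos(c), inpos(d), marked(b), marked(c), marked(d)}
4. grab(b)  →  {holds(b), holds(c), holds(d), inpos(b), inpos(c), inpos(d), marked(b), marked(c), marked(d)}
optimal plan length = 4; 4 > 1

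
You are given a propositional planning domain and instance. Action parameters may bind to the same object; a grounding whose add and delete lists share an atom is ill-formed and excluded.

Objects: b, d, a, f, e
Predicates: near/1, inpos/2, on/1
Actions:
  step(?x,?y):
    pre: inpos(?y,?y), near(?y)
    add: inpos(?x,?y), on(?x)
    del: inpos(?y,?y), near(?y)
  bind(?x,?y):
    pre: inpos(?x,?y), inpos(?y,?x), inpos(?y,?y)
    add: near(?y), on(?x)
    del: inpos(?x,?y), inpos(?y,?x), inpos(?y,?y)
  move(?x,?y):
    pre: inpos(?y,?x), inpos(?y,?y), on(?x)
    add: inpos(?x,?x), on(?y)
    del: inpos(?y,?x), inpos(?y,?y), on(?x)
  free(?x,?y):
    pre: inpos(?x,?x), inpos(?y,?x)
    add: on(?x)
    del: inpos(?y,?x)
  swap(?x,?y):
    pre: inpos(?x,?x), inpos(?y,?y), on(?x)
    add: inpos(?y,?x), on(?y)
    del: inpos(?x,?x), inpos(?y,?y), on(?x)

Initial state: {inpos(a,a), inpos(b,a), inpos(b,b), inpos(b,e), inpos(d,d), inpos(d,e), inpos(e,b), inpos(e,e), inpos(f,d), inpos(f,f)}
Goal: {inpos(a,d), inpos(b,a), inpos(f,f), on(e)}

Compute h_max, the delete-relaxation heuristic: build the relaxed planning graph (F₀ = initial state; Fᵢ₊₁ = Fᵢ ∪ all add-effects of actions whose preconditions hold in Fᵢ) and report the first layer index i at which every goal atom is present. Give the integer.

F0 = init (10 atoms)
F1 = F0 ∪ {near(a), near(b), near(d), near(e), near(f), on(a), on(b), on(d), on(e), on(f)}  (20 atoms)
F2 = F1 ∪ {inpos(a,b), inpos(a,d), inpos(a,e), inpos(a,f), inpos(b,d), inpos(b,f), inpos(d,a), inpos(d,b), inpos(d,f), inpos(e,a), inpos(e,d), inpos(e,f), inpos(f,a), inpos(f,b), inpos(f,e)}  (35 atoms)
goal ⊆ F2  ⇒  h_max = 2

2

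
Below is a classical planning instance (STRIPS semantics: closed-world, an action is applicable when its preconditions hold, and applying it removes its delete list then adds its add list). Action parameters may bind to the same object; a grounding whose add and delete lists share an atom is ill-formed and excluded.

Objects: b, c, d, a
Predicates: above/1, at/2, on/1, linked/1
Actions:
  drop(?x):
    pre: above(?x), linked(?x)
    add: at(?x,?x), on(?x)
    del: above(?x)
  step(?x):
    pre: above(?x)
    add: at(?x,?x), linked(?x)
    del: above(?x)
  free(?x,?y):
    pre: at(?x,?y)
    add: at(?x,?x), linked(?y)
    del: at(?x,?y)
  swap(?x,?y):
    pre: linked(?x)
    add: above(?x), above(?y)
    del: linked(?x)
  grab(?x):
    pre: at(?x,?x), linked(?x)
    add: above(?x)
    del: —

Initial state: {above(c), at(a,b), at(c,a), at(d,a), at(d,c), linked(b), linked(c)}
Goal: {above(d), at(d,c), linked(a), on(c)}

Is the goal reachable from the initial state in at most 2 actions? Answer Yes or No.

No

1. drop(c)  →  {at(a,b), at(c,a), at(c,c), at(d,a), at(d,c), linked(b), linked(c), on(c)}
2. free(c,a)  →  {at(a,b), at(c,c), at(d,a), at(d,c), linked(a), linked(b), linked(c), on(c)}
3. swap(b,d)  →  {above(b), above(d), at(a,b), at(c,c), at(d,a), at(d,c), linked(a), linked(c), on(c)}
optimal plan length = 3; 3 > 2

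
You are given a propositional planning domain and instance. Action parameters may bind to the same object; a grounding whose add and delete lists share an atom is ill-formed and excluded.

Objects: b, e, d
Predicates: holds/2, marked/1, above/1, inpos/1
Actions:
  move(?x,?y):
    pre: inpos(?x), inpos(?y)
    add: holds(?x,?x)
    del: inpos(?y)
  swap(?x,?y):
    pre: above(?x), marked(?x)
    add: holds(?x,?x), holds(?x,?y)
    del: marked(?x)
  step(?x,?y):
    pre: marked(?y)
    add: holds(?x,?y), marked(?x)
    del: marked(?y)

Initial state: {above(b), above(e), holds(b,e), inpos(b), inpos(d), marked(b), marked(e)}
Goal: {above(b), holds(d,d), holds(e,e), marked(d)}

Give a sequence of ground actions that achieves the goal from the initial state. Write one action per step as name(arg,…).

move(d,b); swap(e,b); step(d,b)

1. move(d,b)  →  {above(b), above(e), holds(b,e), holds(d,d), inpos(d), marked(b), marked(e)}
2. swap(e,b)  →  {above(b), above(e), holds(b,e), holds(d,d), holds(e,b), holds(e,e), inpos(d), marked(b)}
3. step(d,b)  →  {above(b), above(e), holds(b,e), holds(d,b), holds(d,d), holds(e,b), holds(e,e), inpos(d), marked(d)}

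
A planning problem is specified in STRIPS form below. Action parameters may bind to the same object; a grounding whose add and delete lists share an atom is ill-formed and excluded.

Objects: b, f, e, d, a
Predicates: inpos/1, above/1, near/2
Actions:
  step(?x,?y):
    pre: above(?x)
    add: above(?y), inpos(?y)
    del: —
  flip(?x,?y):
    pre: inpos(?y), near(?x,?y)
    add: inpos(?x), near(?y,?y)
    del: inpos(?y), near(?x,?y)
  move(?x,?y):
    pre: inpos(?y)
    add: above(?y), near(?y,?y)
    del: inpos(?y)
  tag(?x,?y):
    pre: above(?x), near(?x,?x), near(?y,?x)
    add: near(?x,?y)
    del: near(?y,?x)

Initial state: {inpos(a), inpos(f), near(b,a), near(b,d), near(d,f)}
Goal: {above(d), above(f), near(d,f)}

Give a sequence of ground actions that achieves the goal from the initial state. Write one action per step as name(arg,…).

move(b,f); step(f,d)

1. move(b,f)  →  {above(f), inpos(a), near(b,a), near(b,d), near(d,f), near(f,f)}
2. step(f,d)  →  {above(d), above(f), inpos(a), inpos(d), near(b,a), near(b,d), near(d,f), near(f,f)}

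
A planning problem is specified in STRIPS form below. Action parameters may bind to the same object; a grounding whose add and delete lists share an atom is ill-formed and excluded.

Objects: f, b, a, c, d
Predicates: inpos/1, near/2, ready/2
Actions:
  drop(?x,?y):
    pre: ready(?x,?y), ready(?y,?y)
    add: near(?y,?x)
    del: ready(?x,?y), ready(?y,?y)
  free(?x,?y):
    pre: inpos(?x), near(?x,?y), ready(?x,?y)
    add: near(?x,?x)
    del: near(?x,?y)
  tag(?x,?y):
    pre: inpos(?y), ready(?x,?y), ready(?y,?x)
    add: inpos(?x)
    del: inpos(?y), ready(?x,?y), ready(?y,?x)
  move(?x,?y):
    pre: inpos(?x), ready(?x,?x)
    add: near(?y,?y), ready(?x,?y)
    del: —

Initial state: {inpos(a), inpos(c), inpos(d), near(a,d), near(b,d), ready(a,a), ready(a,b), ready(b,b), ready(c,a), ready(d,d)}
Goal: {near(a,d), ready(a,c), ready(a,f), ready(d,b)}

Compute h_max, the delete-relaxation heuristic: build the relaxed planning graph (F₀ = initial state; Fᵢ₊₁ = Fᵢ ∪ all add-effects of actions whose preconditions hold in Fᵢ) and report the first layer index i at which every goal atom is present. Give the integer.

F0 = init (10 atoms)
F1 = F0 ∪ {near(a,a), near(a,c), near(b,a), near(b,b), near(c,c), near(d,d), near(f,f), ready(a,c), ready(a,d), ready(a,f), ready(d,a), ready(d,b), ready(d,c), ready(d,f)}  (24 atoms)
goal ⊆ F1  ⇒  h_max = 1

1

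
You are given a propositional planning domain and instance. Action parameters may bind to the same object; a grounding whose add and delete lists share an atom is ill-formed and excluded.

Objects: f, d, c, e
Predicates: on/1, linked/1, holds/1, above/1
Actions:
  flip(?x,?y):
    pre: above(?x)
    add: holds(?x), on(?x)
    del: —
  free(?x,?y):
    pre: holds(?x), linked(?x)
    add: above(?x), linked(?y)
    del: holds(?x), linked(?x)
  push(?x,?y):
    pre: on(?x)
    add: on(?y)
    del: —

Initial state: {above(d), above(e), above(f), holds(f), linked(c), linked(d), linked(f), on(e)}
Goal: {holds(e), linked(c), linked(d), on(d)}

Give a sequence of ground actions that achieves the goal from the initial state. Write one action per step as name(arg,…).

flip(d,f); flip(e,f)

1. flip(d,f)  →  {above(d), above(e), above(f), holds(d), holds(f), linked(c), linked(d), linked(f), on(d), on(e)}
2. flip(e,f)  →  {above(d), above(e), above(f), holds(d), holds(e), holds(f), linked(c), linked(d), linked(f), on(d), on(e)}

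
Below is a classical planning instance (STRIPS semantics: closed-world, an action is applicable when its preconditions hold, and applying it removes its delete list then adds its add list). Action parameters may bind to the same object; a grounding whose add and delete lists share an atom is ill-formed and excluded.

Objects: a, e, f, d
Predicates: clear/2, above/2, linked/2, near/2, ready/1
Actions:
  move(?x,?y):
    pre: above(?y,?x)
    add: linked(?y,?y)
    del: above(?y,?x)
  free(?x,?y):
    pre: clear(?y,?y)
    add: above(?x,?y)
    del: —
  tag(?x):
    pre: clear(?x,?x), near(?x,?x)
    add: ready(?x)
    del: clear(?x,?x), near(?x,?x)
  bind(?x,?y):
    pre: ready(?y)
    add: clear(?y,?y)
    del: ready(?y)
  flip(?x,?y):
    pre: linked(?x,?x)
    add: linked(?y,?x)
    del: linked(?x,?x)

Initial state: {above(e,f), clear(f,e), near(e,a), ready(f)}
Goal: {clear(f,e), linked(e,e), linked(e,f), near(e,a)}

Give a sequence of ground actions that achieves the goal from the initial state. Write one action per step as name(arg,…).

1. move(f,e)  →  {clear(f,e), linked(e,e), near(e,a), ready(f)}
2. bind(a,f)  →  {clear(f,e), clear(f,f), linked(e,e), near(e,a)}
3. free(f,f)  →  {above(f,f), clear(f,e), clear(f,f), linked(e,e), near(e,a)}
4. move(f,f)  →  {clear(f,e), clear(f,f), linked(e,e), linked(f,f), near(e,a)}
5. flip(f,e)  →  {clear(f,e), clear(f,f), linked(e,e), linked(e,f), near(e,a)}

move(f,e); bind(a,f); free(f,f); move(f,f); flip(f,e)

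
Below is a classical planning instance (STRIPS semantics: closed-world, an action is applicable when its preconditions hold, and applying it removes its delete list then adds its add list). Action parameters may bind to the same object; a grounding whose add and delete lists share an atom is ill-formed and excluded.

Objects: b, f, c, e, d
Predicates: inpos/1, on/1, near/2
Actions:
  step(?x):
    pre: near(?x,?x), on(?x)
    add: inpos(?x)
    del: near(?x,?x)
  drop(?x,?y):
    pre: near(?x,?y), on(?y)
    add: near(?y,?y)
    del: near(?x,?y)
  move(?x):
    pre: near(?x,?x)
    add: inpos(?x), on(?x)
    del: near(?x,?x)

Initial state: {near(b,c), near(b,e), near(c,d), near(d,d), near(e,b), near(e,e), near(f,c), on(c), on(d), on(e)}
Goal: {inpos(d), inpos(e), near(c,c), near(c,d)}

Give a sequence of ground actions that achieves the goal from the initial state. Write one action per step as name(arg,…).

step(e); step(d); drop(b,c)

1. step(e)  →  {inpos(e), near(b,c), near(b,e), near(c,d), near(d,d), near(e,b), near(f,c), on(c), on(d), on(e)}
2. step(d)  →  {inpos(d), inpos(e), near(b,c), near(b,e), near(c,d), near(e,b), near(f,c), on(c), on(d), on(e)}
3. drop(b,c)  →  {inpos(d), inpos(e), near(b,e), near(c,c), near(c,d), near(e,b), near(f,c), on(c), on(d), on(e)}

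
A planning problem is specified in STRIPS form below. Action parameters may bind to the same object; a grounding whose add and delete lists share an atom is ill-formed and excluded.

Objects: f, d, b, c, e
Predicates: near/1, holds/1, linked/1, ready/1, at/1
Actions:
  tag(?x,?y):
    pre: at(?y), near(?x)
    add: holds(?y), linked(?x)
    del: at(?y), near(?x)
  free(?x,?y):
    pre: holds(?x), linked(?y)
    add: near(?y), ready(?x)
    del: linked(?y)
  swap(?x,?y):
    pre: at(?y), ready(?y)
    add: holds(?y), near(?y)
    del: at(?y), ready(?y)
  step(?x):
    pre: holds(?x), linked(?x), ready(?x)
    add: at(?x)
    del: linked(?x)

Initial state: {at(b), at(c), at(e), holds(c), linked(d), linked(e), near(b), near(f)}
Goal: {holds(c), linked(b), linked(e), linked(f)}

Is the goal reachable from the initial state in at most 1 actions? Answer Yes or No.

1. tag(f,b)  →  {at(c), at(e), holds(b), holds(c), linked(d), linked(e), linked(f), near(b)}
2. tag(b,c)  →  {at(e), holds(b), holds(c), linked(b), linked(d), linked(e), linked(f)}
optimal plan length = 2; 2 > 1

No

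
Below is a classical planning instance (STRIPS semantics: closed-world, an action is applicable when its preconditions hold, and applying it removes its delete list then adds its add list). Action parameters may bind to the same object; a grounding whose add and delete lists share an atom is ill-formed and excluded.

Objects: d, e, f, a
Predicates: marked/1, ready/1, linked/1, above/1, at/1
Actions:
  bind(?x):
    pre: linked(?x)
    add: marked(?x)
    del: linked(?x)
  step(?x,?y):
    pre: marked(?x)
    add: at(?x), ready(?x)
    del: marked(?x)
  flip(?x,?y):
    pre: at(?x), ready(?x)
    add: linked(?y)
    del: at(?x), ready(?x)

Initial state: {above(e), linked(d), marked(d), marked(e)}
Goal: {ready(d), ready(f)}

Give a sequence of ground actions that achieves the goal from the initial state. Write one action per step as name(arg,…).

1. step(d,d)  →  {above(e), at(d), linked(d), marked(e), ready(d)}
2. step(e,d)  →  {above(e), at(d), at(e), linked(d), ready(d), ready(e)}
3. flip(e,f)  →  {above(e), at(d), linked(d), linked(f), ready(d)}
4. bind(f)  →  {above(e), at(d), linked(d), marked(f), ready(d)}
5. step(f,d)  →  {above(e), at(d), at(f), linked(d), ready(d), ready(f)}

step(d,d); step(e,d); flip(e,f); bind(f); step(f,d)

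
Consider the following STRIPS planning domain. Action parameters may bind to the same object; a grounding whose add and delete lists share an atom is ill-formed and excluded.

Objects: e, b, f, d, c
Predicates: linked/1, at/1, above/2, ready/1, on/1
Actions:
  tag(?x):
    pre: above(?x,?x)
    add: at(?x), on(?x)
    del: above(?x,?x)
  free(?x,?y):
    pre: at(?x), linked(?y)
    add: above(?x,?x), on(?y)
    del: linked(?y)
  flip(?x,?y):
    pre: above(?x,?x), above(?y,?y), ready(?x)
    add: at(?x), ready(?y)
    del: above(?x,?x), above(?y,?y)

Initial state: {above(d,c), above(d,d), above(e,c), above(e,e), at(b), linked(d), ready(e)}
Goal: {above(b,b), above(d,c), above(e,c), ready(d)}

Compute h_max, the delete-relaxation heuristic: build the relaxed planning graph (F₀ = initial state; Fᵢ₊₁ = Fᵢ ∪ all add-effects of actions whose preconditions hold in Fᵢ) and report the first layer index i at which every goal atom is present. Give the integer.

1

F0 = init (7 atoms)
F1 = F0 ∪ {above(b,b), at(d), at(e), on(d), on(e), ready(d)}  (13 atoms)
goal ⊆ F1  ⇒  h_max = 1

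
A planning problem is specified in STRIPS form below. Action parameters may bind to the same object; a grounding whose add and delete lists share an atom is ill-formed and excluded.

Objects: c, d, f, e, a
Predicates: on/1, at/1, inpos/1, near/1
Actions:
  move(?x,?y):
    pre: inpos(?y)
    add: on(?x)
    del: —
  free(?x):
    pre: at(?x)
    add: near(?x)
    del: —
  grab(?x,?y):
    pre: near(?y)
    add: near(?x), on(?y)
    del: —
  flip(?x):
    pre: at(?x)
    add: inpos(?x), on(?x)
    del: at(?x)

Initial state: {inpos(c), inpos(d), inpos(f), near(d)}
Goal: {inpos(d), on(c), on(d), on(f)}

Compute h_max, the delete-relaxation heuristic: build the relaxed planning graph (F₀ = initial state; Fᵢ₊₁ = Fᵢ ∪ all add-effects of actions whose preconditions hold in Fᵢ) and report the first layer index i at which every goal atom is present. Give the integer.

1

F0 = init (4 atoms)
F1 = F0 ∪ {near(a), near(c), near(e), near(f), on(a), on(c), on(d), on(e), on(f)}  (13 atoms)
goal ⊆ F1  ⇒  h_max = 1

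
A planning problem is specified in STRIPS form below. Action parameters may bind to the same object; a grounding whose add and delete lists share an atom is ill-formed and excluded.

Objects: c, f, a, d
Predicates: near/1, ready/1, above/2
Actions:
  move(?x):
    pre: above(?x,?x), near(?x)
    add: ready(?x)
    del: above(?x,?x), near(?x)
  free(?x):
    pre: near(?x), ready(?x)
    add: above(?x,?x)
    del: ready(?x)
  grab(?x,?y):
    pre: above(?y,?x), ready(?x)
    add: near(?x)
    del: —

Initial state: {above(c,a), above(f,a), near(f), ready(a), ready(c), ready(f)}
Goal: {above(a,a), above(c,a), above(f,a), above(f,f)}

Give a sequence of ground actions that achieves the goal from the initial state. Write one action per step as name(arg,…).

free(f); grab(a,c); free(a)

1. free(f)  →  {above(c,a), above(f,a), above(f,f), near(f), ready(a), ready(c)}
2. grab(a,c)  →  {above(c,a), above(f,a), above(f,f), near(a), near(f), ready(a), ready(c)}
3. free(a)  →  {above(a,a), above(c,a), above(f,a), above(f,f), near(a), near(f), ready(c)}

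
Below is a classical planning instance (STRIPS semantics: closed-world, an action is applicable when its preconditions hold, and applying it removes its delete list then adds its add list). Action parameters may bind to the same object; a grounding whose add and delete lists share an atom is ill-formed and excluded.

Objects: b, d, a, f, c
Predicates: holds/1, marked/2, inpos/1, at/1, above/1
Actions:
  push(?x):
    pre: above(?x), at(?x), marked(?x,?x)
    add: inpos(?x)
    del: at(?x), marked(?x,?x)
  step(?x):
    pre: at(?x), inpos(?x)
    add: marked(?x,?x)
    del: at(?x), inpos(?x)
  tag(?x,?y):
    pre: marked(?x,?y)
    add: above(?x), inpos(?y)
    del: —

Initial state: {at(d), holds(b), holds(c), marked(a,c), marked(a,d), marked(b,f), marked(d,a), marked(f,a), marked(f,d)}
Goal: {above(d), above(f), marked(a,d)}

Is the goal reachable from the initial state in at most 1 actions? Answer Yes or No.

1. tag(d,a)  →  {above(d), at(d), holds(b), holds(c), inpos(a), marked(a,c), marked(a,d), marked(b,f), marked(d,a), marked(f,a), marked(f,d)}
2. tag(f,d)  →  {above(d), above(f), at(d), holds(b), holds(c), inpos(a), inpos(d), marked(a,c), marked(a,d), marked(b,f), marked(d,a), marked(f,a), marked(f,d)}
optimal plan length = 2; 2 > 1

No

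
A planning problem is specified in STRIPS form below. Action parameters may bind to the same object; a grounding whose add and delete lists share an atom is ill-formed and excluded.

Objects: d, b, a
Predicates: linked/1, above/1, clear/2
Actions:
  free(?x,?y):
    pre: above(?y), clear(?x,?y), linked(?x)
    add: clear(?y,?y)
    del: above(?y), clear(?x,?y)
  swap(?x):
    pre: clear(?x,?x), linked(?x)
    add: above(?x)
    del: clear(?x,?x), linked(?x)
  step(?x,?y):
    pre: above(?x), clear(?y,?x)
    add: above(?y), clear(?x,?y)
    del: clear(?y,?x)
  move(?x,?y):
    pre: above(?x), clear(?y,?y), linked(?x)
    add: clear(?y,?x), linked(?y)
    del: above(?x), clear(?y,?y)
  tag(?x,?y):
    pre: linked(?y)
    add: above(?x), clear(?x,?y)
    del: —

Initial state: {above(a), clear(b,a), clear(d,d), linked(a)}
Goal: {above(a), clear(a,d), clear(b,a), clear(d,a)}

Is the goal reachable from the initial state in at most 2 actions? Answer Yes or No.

1. move(a,d)  →  {clear(b,a), clear(d,a), linked(a), linked(d)}
2. tag(a,d)  →  {above(a), clear(a,d), clear(b,a), clear(d,a), linked(a), linked(d)}
optimal plan length = 2; 2 ≤ 2

Yes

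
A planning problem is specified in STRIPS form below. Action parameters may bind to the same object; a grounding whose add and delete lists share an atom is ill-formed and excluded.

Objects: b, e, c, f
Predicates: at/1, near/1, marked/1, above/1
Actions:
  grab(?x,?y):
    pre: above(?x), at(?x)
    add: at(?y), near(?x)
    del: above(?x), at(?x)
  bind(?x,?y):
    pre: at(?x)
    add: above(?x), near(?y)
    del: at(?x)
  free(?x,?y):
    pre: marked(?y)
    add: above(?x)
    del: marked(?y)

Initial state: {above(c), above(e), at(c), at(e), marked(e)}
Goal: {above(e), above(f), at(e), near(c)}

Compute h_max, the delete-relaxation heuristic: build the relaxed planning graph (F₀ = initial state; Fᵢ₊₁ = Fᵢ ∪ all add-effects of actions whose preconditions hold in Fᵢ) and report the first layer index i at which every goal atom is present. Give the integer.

F0 = init (5 atoms)
F1 = F0 ∪ {above(b), above(f), at(b), at(f), near(b), near(c), near(e), near(f)}  (13 atoms)
goal ⊆ F1  ⇒  h_max = 1

1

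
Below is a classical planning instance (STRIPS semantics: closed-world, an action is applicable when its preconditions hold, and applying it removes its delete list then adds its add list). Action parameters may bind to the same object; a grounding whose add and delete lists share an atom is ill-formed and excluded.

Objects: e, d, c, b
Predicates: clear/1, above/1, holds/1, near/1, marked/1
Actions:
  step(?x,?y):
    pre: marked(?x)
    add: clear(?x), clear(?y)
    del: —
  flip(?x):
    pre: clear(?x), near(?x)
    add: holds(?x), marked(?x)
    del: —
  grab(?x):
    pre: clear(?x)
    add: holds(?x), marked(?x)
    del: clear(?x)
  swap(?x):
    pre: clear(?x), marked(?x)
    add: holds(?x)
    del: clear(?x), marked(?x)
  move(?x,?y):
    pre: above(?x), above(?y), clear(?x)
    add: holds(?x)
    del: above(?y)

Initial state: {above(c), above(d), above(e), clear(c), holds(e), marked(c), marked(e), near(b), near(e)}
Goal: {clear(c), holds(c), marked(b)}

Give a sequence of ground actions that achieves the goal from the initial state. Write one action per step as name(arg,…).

1. step(e,b)  →  {above(c), above(d), above(e), clear(b), clear(c), clear(e), holds(e), marked(c), marked(e), near(b), near(e)}
2. flip(b)  →  {above(c), above(d), above(e), clear(b), clear(c), clear(e), holds(b), holds(e), marked(b), marked(c), marked(e), near(b), near(e)}
3. move(c,e)  →  {above(c), above(d), clear(b), clear(c), clear(e), holds(b), holds(c), holds(e), marked(b), marked(c), marked(e), near(b), near(e)}

step(e,b); flip(b); move(c,e)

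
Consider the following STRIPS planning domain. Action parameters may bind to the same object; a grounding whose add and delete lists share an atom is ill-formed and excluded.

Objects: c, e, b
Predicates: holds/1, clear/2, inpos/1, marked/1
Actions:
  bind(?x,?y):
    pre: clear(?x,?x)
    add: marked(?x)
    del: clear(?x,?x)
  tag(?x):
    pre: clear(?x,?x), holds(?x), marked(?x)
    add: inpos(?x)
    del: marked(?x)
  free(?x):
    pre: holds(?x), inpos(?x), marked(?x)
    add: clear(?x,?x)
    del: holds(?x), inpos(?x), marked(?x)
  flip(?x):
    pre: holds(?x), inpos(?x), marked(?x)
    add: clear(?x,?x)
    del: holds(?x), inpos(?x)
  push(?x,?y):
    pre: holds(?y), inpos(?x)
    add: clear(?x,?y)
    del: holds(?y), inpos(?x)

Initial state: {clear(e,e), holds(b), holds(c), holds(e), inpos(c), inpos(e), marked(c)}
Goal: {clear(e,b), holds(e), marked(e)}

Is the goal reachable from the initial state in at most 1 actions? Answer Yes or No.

1. bind(e,c)  →  {holds(b), holds(c), holds(e), inpos(c), inpos(e), marked(c), marked(e)}
2. push(e,b)  →  {clear(e,b), holds(c), holds(e), inpos(c), marked(c), marked(e)}
optimal plan length = 2; 2 > 1

No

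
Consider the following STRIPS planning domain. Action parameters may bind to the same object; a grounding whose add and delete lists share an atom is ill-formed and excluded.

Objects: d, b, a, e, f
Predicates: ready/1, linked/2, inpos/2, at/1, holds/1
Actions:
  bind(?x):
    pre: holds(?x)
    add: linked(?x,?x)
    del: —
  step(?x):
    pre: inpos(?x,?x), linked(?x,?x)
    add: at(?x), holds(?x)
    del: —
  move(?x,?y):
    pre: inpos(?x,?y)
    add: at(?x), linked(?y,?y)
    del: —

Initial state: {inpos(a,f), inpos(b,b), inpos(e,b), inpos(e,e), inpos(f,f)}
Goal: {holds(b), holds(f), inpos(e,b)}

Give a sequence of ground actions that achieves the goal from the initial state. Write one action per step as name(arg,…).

1. move(b,b)  →  {at(b), inpos(a,f), inpos(b,b), inpos(e,b), inpos(e,e), inpos(f,f), linked(b,b)}
2. step(b)  →  {at(b), holds(b), inpos(a,f), inpos(b,b), inpos(e,b), inpos(e,e), inpos(f,f), linked(b,b)}
3. move(a,f)  →  {at(a), at(b), holds(b), inpos(a,f), inpos(b,b), inpos(e,b), inpos(e,e), inpos(f,f), linked(b,b), linked(f,f)}
4. step(f)  →  {at(a), at(b), at(f), holds(b), holds(f), inpos(a,f), inpos(b,b), inpos(e,b), inpos(e,e), inpos(f,f), linked(b,b), linked(f,f)}

move(b,b); step(b); move(a,f); step(f)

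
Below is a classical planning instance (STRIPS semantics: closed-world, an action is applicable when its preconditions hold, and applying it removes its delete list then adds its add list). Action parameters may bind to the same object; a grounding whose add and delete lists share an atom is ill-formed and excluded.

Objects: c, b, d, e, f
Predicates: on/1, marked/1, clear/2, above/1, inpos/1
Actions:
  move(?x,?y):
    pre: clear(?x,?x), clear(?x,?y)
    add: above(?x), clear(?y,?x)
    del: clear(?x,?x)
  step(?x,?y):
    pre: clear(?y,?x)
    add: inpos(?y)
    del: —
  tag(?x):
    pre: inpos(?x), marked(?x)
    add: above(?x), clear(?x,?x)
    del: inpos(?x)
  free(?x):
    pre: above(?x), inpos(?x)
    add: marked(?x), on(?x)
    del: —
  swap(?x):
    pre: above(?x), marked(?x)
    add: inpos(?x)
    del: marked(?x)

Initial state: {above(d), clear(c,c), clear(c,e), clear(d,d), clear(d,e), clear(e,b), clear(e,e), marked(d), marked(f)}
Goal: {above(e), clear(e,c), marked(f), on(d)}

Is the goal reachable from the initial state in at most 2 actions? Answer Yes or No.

No

1. move(c,e)  →  {above(c), above(d), clear(c,e), clear(d,d), clear(d,e), clear(e,b), clear(e,c), clear(e,e), marked(d), marked(f)}
2. move(e,c)  →  {above(c), above(d), above(e), clear(c,e), clear(d,d), clear(d,e), clear(e,b), clear(e,c), marked(d), marked(f)}
3. step(d,d)  →  {above(c), above(d), above(e), clear(c,e), clear(d,d), clear(d,e), clear(e,b), clear(e,c), inpos(d), marked(d), marked(f)}
4. free(d)  →  {above(c), above(d), above(e), clear(c,e), clear(d,d), clear(d,e), clear(e,b), clear(e,c), inpos(d), marked(d), marked(f), on(d)}
optimal plan length = 4; 4 > 2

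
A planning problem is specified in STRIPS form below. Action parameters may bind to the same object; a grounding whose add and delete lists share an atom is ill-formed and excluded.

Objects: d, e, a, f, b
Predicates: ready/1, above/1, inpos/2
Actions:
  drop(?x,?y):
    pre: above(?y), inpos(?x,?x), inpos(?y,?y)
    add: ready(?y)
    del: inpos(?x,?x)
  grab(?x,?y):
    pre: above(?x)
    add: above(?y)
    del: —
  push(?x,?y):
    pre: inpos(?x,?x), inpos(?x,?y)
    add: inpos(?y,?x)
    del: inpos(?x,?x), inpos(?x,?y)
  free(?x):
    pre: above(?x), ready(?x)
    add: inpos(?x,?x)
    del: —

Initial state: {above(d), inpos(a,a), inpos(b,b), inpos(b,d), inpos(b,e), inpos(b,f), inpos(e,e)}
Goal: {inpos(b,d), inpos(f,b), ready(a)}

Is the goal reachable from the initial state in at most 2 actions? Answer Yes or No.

1. grab(d,a)  →  {above(a), above(d), inpos(a,a), inpos(b,b), inpos(b,d), inpos(b,e), inpos(b,f), inpos(e,e)}
2. drop(e,a)  →  {above(a), above(d), inpos(a,a), inpos(b,b), inpos(b,d), inpos(b,e), inpos(b,f), ready(a)}
3. push(b,f)  →  {above(a), above(d), inpos(a,a), inpos(b,d), inpos(b,e), inpos(f,b), ready(a)}
optimal plan length = 3; 3 > 2

No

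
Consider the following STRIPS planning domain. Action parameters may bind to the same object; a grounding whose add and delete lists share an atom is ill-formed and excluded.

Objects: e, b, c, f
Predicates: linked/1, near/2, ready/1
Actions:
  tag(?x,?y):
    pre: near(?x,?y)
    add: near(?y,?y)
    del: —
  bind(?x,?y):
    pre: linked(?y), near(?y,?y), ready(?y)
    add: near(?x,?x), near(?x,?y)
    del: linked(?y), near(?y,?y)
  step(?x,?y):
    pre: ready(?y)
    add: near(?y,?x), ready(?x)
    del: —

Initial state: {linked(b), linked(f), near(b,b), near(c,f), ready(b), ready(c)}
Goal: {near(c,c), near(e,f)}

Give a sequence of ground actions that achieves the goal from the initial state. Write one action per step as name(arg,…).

bind(c,b); step(e,b); step(f,e)

1. bind(c,b)  →  {linked(f), near(c,b), near(c,c), near(c,f), ready(b), ready(c)}
2. step(e,b)  →  {linked(f), near(b,e), near(c,b), near(c,c), near(c,f), ready(b), ready(c), ready(e)}
3. step(f,e)  →  {linked(f), near(b,e), near(c,b), near(c,c), near(c,f), near(e,f), ready(b), ready(c), ready(e), ready(f)}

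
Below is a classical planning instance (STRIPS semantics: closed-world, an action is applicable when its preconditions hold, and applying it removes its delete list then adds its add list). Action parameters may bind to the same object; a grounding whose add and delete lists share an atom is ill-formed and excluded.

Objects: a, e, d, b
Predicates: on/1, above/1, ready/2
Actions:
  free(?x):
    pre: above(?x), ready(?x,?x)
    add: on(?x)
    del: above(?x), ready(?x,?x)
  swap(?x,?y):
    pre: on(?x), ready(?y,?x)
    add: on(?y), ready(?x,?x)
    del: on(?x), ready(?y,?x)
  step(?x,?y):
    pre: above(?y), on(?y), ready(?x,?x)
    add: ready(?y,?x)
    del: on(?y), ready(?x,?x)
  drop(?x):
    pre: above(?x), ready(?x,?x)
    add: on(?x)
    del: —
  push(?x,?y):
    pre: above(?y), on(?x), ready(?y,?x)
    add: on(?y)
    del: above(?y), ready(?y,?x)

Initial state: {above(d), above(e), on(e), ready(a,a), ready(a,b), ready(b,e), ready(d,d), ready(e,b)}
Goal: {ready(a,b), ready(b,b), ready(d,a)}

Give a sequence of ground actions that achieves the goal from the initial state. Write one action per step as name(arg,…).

swap(e,b); swap(b,e); drop(d); step(a,d)

1. swap(e,b)  →  {above(d), above(e), on(b), ready(a,a), ready(a,b), ready(d,d), ready(e,b), ready(e,e)}
2. swap(b,e)  →  {above(d), above(e), on(e), ready(a,a), ready(a,b), ready(b,b), ready(d,d), ready(e,e)}
3. drop(d)  →  {above(d), above(e), on(d), on(e), ready(a,a), ready(a,b), ready(b,b), ready(d,d), ready(e,e)}
4. step(a,d)  →  {above(d), above(e), on(e), ready(a,b), ready(b,b), ready(d,a), ready(d,d), ready(e,e)}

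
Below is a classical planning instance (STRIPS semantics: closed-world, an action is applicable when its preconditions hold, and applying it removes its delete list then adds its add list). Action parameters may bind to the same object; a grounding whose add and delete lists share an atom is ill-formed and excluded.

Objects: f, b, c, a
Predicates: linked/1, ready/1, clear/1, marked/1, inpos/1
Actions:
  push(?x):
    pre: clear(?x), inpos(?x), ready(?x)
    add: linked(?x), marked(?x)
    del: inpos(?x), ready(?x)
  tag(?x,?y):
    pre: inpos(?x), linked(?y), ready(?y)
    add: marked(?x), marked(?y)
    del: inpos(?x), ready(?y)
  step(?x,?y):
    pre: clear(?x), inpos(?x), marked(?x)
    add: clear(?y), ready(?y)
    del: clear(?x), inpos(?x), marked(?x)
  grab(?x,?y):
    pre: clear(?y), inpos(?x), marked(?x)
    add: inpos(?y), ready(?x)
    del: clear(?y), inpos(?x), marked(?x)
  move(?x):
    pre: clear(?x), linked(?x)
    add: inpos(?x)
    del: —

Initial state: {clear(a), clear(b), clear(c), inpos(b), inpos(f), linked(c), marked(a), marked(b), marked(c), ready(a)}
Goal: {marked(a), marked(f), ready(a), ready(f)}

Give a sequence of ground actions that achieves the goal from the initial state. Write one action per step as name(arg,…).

1. step(b,f)  →  {clear(a), clear(c), clear(f), inpos(f), linked(c), marked(a), marked(c), ready(a), ready(f)}
2. push(f)  →  {clear(a), clear(c), clear(f), linked(c), linked(f), marked(a), marked(c), marked(f), ready(a)}
3. move(c)  →  {clear(a), clear(c), clear(f), inpos(c), linked(c), linked(f), marked(a), marked(c), marked(f), ready(a)}
4. step(c,f)  →  {clear(a), clear(f), linked(c), linked(f), marked(a), marked(f), ready(a), ready(f)}

step(b,f); push(f); move(c); step(c,f)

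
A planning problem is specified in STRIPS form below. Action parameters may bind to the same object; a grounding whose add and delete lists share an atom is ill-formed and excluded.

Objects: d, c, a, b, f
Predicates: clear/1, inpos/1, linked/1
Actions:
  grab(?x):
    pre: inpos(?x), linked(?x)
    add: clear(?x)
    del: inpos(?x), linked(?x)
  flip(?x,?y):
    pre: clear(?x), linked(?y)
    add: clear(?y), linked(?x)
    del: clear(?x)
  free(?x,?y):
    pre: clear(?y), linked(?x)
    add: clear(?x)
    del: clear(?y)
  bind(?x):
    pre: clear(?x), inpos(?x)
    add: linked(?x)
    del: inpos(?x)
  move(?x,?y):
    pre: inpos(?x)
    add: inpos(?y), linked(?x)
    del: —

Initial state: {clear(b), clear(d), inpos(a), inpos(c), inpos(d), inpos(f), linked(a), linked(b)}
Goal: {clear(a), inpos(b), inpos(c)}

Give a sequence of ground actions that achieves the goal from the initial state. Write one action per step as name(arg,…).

1. grab(a)  →  {clear(a), clear(b), clear(d), inpos(c), inpos(d), inpos(f), linked(b)}
2. move(d,b)  →  {clear(a), clear(b), clear(d), inpos(b), inpos(c), inpos(d), inpos(f), linked(b), linked(d)}

grab(a); move(d,b)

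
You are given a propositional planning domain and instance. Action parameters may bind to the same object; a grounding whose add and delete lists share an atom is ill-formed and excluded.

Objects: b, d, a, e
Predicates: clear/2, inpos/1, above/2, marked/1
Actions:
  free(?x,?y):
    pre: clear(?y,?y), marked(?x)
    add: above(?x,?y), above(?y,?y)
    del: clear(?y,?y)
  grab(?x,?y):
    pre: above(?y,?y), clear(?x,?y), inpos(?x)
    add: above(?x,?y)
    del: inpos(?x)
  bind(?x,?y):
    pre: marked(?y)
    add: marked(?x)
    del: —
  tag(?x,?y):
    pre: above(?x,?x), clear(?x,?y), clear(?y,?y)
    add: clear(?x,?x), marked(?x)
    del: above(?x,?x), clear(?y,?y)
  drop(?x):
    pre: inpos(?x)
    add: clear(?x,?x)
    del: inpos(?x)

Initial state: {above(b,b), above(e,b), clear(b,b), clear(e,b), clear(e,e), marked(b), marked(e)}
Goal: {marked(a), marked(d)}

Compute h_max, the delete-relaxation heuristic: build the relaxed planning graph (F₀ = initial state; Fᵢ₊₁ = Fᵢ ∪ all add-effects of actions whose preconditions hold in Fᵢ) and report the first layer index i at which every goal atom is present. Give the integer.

F0 = init (7 atoms)
F1 = F0 ∪ {above(b,e), above(e,e), marked(a), marked(d)}  (11 atoms)
goal ⊆ F1  ⇒  h_max = 1

1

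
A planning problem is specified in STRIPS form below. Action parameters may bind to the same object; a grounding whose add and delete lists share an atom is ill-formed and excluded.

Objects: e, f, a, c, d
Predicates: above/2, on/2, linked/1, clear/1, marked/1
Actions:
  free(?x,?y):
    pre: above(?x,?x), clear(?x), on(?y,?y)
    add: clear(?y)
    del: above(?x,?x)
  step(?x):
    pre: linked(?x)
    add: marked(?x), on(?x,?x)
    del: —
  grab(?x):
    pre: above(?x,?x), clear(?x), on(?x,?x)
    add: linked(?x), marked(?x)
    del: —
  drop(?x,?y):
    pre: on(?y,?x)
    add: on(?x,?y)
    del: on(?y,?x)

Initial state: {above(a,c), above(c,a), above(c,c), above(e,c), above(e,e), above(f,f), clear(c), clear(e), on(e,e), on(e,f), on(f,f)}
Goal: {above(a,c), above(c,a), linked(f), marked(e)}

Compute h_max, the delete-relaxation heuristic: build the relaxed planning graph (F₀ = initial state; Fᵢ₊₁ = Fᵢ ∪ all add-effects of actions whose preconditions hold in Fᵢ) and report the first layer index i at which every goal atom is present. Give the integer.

2

F0 = init (11 atoms)
F1 = F0 ∪ {clear(f), linked(e), marked(e), on(f,e)}  (15 atoms)
F2 = F1 ∪ {linked(f), marked(f)}  (17 atoms)
goal ⊆ F2  ⇒  h_max = 2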